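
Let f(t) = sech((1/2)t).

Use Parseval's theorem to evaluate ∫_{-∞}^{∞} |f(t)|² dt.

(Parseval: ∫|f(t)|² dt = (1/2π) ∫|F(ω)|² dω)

∫|f(t)|² dt = 4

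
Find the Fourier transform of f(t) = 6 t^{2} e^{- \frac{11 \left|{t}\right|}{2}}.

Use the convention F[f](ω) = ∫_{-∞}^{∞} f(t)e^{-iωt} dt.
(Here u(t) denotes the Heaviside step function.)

F(ω) = \frac{2112 \left(121 - 12 \omega^{2}\right)}{\left(4 \omega^{2} + 121\right)^{3}}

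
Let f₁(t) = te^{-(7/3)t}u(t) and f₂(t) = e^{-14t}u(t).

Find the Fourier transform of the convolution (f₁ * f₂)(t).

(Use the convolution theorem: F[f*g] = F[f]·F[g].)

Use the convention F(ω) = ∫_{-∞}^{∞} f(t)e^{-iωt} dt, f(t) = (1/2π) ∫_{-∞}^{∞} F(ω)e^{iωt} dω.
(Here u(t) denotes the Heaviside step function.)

F[f₁*f₂](ω) = \frac{9}{\left(i \omega + 14\right) \left(3 i \omega + 7\right)^{2}}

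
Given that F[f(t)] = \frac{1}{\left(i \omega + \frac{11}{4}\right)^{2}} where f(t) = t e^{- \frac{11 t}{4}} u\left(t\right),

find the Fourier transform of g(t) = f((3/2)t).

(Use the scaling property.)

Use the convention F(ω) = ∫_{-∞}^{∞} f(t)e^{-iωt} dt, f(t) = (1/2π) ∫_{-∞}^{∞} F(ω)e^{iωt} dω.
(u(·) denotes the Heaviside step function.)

F[g](ω) = \frac{96}{\left(8 i \omega + 33\right)^{2}}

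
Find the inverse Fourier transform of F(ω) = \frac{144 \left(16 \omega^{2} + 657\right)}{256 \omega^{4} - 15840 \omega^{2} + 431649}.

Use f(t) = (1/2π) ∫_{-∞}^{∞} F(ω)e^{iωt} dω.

f(t) = 2 e^{- \frac{9 \left|{t}\right|}{4}} \cos{\left(6 \left|{t}\right| \right)}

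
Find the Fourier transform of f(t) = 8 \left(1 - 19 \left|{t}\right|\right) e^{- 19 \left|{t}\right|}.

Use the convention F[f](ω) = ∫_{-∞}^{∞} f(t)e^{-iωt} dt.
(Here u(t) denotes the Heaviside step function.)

F(ω) = \frac{608 \omega^{2}}{\left(\omega^{2} + 361\right)^{2}}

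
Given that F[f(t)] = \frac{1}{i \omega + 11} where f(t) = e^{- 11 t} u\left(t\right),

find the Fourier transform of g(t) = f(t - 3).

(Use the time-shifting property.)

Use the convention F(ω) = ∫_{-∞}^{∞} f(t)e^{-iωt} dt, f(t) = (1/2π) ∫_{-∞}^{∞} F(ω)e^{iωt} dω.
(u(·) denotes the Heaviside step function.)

F[g](ω) = \frac{e^{- 3 i \omega}}{i \omega + 11}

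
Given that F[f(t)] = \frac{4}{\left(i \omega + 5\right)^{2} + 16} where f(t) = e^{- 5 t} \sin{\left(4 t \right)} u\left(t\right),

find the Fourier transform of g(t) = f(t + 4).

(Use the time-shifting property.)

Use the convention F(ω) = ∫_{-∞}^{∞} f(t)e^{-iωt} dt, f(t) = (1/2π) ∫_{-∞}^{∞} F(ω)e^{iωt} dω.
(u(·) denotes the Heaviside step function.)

F[g](ω) = \frac{4 e^{4 i \omega}}{\left(i \omega + 5\right)^{2} + 16}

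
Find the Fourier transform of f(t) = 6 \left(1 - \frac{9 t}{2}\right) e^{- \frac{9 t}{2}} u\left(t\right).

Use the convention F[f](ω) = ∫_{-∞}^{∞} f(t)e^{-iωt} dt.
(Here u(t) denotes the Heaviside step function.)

F(ω) = \frac{24 i \omega}{- 4 \omega^{2} + 36 i \omega + 81}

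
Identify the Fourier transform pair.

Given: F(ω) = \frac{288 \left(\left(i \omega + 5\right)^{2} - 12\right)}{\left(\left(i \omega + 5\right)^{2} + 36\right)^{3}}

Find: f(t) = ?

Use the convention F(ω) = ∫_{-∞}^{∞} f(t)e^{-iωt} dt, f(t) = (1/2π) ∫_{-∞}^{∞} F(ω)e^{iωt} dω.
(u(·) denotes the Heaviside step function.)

f(t) = 8 t^{2} e^{- 5 t} \sin{\left(6 t \right)} u\left(t\right)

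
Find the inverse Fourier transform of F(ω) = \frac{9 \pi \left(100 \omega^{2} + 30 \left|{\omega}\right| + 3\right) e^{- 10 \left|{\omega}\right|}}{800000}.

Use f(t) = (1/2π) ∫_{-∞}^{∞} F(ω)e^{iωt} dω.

f(t) = \frac{9}{\left(t^{2} + 100\right)^{3}}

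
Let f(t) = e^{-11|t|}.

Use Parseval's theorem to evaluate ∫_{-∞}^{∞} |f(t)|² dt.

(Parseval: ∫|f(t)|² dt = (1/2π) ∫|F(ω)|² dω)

∫|f(t)|² dt = \frac{1}{11}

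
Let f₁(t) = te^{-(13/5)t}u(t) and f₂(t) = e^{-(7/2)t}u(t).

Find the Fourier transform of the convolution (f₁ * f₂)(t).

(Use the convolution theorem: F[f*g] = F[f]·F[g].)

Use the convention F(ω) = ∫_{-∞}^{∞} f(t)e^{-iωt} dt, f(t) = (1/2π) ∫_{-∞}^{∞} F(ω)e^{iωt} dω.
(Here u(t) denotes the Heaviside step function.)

F[f₁*f₂](ω) = \frac{50}{\left(2 i \omega + 7\right) \left(5 i \omega + 13\right)^{2}}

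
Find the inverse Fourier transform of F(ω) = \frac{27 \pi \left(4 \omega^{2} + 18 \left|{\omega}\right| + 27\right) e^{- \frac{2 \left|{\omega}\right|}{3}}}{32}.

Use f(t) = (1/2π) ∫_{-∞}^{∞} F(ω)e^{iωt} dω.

f(t) = \frac{8}{\left(t^{2} + \frac{4}{9}\right)^{3}}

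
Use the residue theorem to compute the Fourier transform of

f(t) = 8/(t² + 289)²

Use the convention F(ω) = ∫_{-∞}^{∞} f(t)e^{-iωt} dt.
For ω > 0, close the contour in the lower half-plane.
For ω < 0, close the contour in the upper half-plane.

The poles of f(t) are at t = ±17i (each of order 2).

Let g(z) = f(z)e^{-iωz}; for large |z| the factor e^{-iωz} decays in the lower half-plane when ω > 0 and in the upper half-plane when ω < 0.

Case ω > 0 (lower half-plane, clockwise contour ⇒ F(ω) = -2πi·ΣRes):
  Res_{z = - 17 i} g(z) = \frac{2 i \left(17 \omega + 1\right) e^{- 17 \omega}}{4913} (pole of order 2)
  F(ω) = -2πi·ΣRes = \frac{4 \pi \left(17 \omega + 1\right) e^{- 17 \omega}}{4913}

Case ω < 0 (upper half-plane, counterclockwise contour ⇒ F(ω) = +2πi·ΣRes):
  Res_{z = 17 i} g(z) = \frac{2 i \left(17 \omega - 1\right) e^{17 \omega}}{4913} (pole of order 2)
  F(ω) = 2πi·ΣRes = \frac{4 \pi \left(1 - 17 \omega\right) e^{17 \omega}}{4913}

Both cases combine into a single formula in |ω|:

F(ω) = \frac{4 \pi \left(17 \left|{\omega}\right| + 1\right) e^{- 17 \left|{\omega}\right|}}{4913}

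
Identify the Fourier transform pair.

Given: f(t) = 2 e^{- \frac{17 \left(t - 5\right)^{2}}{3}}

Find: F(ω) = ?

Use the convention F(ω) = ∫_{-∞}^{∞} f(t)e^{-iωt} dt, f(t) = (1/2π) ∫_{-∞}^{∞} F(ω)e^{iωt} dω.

F(ω) = \frac{2 \sqrt{51} \sqrt{\pi} e^{- \frac{\omega \left(3 \omega + 340 i\right)}{68}}}{17}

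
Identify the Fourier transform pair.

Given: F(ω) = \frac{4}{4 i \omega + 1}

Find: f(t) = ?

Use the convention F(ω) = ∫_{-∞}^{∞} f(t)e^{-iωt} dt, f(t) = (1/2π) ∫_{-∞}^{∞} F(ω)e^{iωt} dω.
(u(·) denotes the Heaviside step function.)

f(t) = e^{- \frac{t}{4}} u\left(t\right)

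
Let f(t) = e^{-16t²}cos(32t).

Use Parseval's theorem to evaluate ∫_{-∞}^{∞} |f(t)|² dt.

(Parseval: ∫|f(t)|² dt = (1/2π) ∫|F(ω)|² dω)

∫|f(t)|² dt = \frac{\sqrt{2} \sqrt{\pi} \left(1 + e^{32}\right)}{16 e^{32}}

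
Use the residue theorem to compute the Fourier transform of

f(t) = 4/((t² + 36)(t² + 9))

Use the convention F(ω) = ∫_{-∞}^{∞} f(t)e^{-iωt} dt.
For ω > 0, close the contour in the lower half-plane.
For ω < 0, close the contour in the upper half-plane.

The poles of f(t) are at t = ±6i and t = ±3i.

Let g(z) = f(z)e^{-iωz}; for large |z| the factor e^{-iωz} decays in the lower half-plane when ω > 0 and in the upper half-plane when ω < 0.

Case ω > 0 (lower half-plane, clockwise contour ⇒ F(ω) = -2πi·ΣRes):
  Res_{z = - 6 i} g(z) = - \frac{i e^{- 6 \omega}}{81}
  Res_{z = - 3 i} g(z) = \frac{2 i e^{- 3 \omega}}{81}
  F(ω) = -2πi·ΣRes = \frac{2 \pi \left(2 e^{3 \omega} - 1\right) e^{- 6 \omega}}{81}

Case ω < 0 (upper half-plane, counterclockwise contour ⇒ F(ω) = +2πi·ΣRes):
  Res_{z = 6 i} g(z) = \frac{i e^{6 \omega}}{81}
  Res_{z = 3 i} g(z) = - \frac{2 i e^{3 \omega}}{81}
  F(ω) = 2πi·ΣRes = \frac{2 \pi \left(2 - e^{3 \omega}\right) e^{3 \omega}}{81}

Both cases combine into a single formula in |ω|:

F(ω) = \frac{2 \pi \left(2 e^{3 \left|{\omega}\right|} - 1\right) e^{- 6 \left|{\omega}\right|}}{81}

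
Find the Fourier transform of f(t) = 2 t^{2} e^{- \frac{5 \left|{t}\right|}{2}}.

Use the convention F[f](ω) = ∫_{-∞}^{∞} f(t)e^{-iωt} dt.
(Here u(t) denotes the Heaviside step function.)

F(ω) = \frac{320 \left(25 - 12 \omega^{2}\right)}{\left(4 \omega^{2} + 25\right)^{3}}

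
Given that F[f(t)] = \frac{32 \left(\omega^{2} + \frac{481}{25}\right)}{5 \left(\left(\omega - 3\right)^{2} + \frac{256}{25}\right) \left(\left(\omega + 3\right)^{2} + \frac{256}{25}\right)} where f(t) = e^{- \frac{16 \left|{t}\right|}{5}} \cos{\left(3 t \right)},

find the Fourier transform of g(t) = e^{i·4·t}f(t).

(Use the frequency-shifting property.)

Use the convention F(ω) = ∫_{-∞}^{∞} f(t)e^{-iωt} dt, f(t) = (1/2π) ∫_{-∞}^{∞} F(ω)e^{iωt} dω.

F[g](ω) = \frac{160 \left(25 \left(\omega - 4\right)^{2} + 481\right)}{\left(25 \left(\omega - 7\right)^{2} + 256\right) \left(25 \left(\omega - 1\right)^{2} + 256\right)}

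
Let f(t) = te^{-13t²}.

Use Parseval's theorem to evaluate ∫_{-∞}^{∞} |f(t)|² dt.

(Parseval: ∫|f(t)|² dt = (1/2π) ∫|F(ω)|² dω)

∫|f(t)|² dt = \frac{\sqrt{26} \sqrt{\pi}}{1352}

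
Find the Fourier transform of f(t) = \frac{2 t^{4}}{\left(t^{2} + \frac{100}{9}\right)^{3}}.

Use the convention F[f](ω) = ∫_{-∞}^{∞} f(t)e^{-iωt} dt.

F(ω) = \frac{\pi \left(100 \omega^{2} - 150 \left|{\omega}\right| + 27\right) e^{- \frac{10 \left|{\omega}\right|}{3}}}{120}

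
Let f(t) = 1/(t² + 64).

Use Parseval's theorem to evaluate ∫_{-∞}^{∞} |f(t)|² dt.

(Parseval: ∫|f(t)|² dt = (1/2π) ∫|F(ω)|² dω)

∫|f(t)|² dt = \frac{\pi}{1024}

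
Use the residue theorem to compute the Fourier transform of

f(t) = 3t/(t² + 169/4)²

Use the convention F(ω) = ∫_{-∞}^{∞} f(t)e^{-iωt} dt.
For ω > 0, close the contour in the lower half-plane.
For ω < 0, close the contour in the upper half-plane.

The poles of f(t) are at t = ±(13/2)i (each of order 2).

Let g(z) = f(z)e^{-iωz}; for large |z| the factor e^{-iωz} decays in the lower half-plane when ω > 0 and in the upper half-plane when ω < 0.

Case ω > 0 (lower half-plane, clockwise contour ⇒ F(ω) = -2πi·ΣRes):
  Res_{z = - \frac{13 i}{2}} g(z) = \frac{3 \omega e^{- \frac{13 \omega}{2}}}{26} (pole of order 2)
  F(ω) = -2πi·ΣRes = - \frac{3 i \pi \omega e^{- \frac{13 \omega}{2}}}{13}

Case ω < 0 (upper half-plane, counterclockwise contour ⇒ F(ω) = +2πi·ΣRes):
  Res_{z = \frac{13 i}{2}} g(z) = - \frac{3 \omega e^{\frac{13 \omega}{2}}}{26} (pole of order 2)
  F(ω) = 2πi·ΣRes = - \frac{3 i \pi \omega e^{\frac{13 \omega}{2}}}{13}

Both cases combine into a single formula in |ω|:

F(ω) = - \frac{3 i \pi \omega e^{- \frac{13 \left|{\omega}\right|}{2}}}{13}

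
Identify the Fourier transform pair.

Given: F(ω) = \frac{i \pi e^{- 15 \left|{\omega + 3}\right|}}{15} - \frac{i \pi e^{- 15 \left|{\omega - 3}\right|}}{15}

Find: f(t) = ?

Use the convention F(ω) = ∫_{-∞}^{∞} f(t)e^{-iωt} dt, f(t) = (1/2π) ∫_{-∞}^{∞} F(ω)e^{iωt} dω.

f(t) = \frac{2 \sin{\left(3 t \right)}}{t^{2} + 225}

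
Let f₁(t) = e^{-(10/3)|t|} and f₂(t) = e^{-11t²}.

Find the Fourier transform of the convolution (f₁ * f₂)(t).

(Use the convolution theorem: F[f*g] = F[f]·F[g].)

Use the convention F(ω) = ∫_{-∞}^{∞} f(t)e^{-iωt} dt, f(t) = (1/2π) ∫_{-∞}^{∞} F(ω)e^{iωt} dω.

F[f₁*f₂](ω) = \frac{60 \sqrt{11} \sqrt{\pi} e^{- \frac{\omega^{2}}{44}}}{11 \left(9 \omega^{2} + 100\right)}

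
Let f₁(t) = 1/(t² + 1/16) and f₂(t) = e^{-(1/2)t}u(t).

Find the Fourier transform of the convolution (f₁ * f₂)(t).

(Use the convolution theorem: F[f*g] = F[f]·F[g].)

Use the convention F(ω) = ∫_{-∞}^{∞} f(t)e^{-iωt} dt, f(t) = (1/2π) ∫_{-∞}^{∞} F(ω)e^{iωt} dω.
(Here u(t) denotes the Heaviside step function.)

F[f₁*f₂](ω) = \frac{8 \pi e^{- \frac{\left|{\omega}\right|}{4}}}{2 i \omega + 1}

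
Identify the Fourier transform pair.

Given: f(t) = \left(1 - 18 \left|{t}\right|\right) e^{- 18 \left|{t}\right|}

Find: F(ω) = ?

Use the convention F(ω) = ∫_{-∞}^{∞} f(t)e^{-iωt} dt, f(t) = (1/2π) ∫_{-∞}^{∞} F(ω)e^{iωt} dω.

F(ω) = \frac{72 \omega^{2}}{\left(\omega^{2} + 324\right)^{2}}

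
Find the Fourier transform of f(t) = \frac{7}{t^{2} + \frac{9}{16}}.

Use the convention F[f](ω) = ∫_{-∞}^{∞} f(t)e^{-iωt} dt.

F(ω) = \frac{28 \pi e^{- \frac{3 \left|{\omega}\right|}{4}}}{3}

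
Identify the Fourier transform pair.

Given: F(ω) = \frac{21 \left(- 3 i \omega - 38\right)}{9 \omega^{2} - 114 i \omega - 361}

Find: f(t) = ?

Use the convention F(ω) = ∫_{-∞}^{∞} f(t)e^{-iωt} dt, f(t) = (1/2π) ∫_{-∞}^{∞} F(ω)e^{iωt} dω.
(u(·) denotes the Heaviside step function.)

f(t) = 7 \left(\frac{19 t}{3} + 1\right) e^{- \frac{19 t}{3}} u\left(t\right)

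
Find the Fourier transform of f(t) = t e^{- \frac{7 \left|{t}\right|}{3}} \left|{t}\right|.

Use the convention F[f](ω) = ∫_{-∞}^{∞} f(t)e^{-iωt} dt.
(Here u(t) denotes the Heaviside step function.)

F(ω) = \frac{972 i \omega \left(3 \omega^{2} - 49\right)}{\left(9 \omega^{2} + 49\right)^{3}}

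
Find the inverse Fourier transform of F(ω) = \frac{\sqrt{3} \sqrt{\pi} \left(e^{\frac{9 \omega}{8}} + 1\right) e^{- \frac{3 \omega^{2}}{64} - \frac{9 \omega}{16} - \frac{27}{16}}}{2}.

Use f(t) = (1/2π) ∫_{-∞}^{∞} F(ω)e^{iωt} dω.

f(t) = 4 e^{- \frac{16 t^{2}}{3}} \cos{\left(6 t \right)}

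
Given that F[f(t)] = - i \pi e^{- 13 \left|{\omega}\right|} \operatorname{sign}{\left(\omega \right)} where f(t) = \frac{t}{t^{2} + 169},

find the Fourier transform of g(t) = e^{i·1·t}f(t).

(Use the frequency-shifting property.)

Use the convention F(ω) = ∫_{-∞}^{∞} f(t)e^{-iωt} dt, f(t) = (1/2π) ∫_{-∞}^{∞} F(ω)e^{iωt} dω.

F[g](ω) = - i \pi e^{- 13 \left|{\omega - 1}\right|} \operatorname{sign}{\left(\omega - 1 \right)}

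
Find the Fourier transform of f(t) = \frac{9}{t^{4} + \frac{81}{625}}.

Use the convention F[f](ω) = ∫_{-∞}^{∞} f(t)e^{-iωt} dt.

F(ω) = \frac{125 \pi e^{- \frac{3 \sqrt{2} \left|{\omega}\right|}{10}} \sin{\left(\frac{3 \sqrt{2} \left|{\omega}\right|}{10} + \frac{\pi}{4} \right)}}{3}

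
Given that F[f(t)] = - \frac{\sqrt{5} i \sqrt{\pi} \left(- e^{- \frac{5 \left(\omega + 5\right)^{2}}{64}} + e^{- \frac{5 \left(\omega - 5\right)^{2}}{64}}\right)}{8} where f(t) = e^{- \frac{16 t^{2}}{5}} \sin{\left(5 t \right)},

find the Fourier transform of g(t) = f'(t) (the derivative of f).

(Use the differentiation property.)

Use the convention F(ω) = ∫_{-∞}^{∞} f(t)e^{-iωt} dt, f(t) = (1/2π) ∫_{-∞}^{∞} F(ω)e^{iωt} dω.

F[g](ω) = \frac{\sqrt{5} \sqrt{\pi} \omega \left(e^{\frac{25 \omega}{16}} - 1\right) e^{- \frac{5 \omega^{2}}{64} - \frac{25 \omega}{32} - \frac{125}{64}}}{8}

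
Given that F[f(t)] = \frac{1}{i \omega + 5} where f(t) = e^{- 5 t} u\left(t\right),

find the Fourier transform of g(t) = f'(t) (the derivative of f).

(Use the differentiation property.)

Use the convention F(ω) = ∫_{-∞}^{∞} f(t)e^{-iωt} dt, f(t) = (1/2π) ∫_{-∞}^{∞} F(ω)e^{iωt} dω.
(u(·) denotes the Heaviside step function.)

F[g](ω) = \frac{\omega}{\omega - 5 i}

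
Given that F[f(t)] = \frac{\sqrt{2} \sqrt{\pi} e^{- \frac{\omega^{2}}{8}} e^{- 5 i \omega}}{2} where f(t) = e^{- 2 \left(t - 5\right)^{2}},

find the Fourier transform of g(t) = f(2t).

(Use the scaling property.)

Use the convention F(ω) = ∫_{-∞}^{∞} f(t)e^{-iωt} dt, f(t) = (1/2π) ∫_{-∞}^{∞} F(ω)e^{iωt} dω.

F[g](ω) = \frac{\sqrt{2} \sqrt{\pi} e^{- \frac{\omega \left(\omega + 80 i\right)}{32}}}{4}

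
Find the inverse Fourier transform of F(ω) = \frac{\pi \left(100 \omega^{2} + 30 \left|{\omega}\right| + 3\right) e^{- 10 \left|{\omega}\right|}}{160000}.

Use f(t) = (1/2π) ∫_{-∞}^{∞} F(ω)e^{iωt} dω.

f(t) = \frac{5}{\left(t^{2} + 100\right)^{3}}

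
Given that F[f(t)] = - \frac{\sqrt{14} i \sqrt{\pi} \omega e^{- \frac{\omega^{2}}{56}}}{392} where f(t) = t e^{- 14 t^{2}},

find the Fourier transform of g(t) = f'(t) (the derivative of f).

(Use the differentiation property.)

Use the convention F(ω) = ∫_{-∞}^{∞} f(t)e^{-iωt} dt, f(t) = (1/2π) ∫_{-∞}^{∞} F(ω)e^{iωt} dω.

F[g](ω) = \frac{\sqrt{14} \sqrt{\pi} \omega^{2} e^{- \frac{\omega^{2}}{56}}}{392}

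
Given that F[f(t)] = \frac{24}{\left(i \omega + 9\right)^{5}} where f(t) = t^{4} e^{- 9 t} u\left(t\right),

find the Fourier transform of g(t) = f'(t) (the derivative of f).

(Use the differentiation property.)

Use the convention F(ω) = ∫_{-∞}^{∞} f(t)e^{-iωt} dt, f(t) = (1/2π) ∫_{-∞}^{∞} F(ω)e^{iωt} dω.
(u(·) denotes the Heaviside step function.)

F[g](ω) = \frac{24 i \omega}{\left(i \omega + 9\right)^{5}}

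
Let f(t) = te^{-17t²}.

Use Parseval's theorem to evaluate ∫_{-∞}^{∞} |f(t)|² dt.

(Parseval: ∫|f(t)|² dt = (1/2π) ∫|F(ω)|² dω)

∫|f(t)|² dt = \frac{\sqrt{34} \sqrt{\pi}}{2312}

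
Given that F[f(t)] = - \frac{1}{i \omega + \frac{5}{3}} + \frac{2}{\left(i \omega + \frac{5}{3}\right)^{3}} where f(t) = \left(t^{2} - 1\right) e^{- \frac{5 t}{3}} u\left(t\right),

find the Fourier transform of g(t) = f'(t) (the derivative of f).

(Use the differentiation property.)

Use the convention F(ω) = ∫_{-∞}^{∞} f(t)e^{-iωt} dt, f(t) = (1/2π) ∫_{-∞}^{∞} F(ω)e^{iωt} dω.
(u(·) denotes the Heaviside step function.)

F[g](ω) = \frac{3 i \omega \left(54 i \omega - \left(3 i \omega + 5\right)^{3} + 90\right)}{\left(3 i \omega + 5\right)^{4}}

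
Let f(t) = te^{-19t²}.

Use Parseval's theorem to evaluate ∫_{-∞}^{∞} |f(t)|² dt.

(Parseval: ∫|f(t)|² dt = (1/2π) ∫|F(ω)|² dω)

∫|f(t)|² dt = \frac{\sqrt{38} \sqrt{\pi}}{2888}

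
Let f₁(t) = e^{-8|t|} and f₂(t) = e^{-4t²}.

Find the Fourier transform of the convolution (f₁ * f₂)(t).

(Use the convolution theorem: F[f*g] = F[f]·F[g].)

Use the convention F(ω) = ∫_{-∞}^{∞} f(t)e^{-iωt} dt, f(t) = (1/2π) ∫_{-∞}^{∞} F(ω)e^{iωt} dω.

F[f₁*f₂](ω) = \frac{8 \sqrt{\pi} e^{- \frac{\omega^{2}}{16}}}{\omega^{2} + 64}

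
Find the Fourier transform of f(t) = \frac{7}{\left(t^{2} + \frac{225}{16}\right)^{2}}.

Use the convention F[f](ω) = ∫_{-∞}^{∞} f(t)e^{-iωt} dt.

F(ω) = \frac{56 \pi \left(15 \left|{\omega}\right| + 4\right) e^{- \frac{15 \left|{\omega}\right|}{4}}}{3375}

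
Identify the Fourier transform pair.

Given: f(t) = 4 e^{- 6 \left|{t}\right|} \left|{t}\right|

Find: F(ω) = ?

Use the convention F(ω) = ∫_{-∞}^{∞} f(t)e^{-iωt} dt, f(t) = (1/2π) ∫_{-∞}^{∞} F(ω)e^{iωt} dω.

F(ω) = \frac{8 \left(36 - \omega^{2}\right)}{\left(\omega^{2} + 36\right)^{2}}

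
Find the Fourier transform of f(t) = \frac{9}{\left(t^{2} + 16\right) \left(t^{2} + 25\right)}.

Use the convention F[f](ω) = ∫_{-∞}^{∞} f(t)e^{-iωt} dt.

F(ω) = \frac{\pi \left(5 e^{\left|{\omega}\right|} - 4\right) e^{- 5 \left|{\omega}\right|}}{20}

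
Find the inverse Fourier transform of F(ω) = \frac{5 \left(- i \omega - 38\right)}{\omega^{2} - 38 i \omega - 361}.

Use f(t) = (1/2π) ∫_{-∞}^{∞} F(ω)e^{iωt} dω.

f(t) = 5 \left(19 t + 1\right) e^{- 19 t} u\left(t\right)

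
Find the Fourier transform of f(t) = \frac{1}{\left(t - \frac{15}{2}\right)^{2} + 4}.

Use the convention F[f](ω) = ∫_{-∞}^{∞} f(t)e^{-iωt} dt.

F(ω) = \frac{\pi e^{- \frac{15 i \omega}{2} - 2 \left|{\omega}\right|}}{2}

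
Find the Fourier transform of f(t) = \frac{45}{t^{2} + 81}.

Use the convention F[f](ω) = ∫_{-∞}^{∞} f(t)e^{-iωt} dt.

F(ω) = 5 \pi e^{- 9 \left|{\omega}\right|}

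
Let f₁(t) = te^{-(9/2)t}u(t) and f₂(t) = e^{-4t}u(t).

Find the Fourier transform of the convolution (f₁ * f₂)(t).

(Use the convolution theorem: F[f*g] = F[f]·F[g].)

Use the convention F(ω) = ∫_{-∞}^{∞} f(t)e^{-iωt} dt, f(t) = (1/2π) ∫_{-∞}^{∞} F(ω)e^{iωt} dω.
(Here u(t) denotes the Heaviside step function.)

F[f₁*f₂](ω) = \frac{4}{\left(i \omega + 4\right) \left(2 i \omega + 9\right)^{2}}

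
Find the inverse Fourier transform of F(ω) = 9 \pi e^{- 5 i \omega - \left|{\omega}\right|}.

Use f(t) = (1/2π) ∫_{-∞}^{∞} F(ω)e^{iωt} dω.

f(t) = \frac{9}{\left(t - 5\right)^{2} + 1}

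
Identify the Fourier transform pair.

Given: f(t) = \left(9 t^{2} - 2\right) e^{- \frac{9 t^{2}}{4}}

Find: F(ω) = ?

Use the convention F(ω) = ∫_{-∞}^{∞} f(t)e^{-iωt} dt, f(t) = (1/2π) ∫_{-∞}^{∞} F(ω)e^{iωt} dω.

F(ω) = - \frac{8 \sqrt{\pi} \omega^{2} e^{- \frac{\omega^{2}}{9}}}{27}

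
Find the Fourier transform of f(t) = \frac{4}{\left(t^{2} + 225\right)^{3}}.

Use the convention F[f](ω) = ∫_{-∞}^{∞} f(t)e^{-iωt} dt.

F(ω) = \frac{\pi \left(75 \omega^{2} + 15 \left|{\omega}\right| + 1\right) e^{- 15 \left|{\omega}\right|}}{506250}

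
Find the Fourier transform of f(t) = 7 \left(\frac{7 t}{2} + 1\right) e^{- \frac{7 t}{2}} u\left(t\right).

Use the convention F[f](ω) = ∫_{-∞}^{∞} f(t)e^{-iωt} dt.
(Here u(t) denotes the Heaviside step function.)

F(ω) = \frac{28 \left(- i \omega - 7\right)}{4 \omega^{2} - 28 i \omega - 49}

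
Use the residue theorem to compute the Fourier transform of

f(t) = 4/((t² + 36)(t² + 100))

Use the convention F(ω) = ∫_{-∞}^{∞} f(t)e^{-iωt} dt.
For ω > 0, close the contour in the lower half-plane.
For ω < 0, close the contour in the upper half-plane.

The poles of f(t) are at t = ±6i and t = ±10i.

Let g(z) = f(z)e^{-iωz}; for large |z| the factor e^{-iωz} decays in the lower half-plane when ω > 0 and in the upper half-plane when ω < 0.

Case ω > 0 (lower half-plane, clockwise contour ⇒ F(ω) = -2πi·ΣRes):
  Res_{z = - 6 i} g(z) = \frac{i e^{- 6 \omega}}{192}
  Res_{z = - 10 i} g(z) = - \frac{i e^{- 10 \omega}}{320}
  F(ω) = -2πi·ΣRes = \frac{\pi \left(5 e^{4 \omega} - 3\right) e^{- 10 \omega}}{480}

Case ω < 0 (upper half-plane, counterclockwise contour ⇒ F(ω) = +2πi·ΣRes):
  Res_{z = 6 i} g(z) = - \frac{i e^{6 \omega}}{192}
  Res_{z = 10 i} g(z) = \frac{i e^{10 \omega}}{320}
  F(ω) = 2πi·ΣRes = \frac{\pi \left(5 - 3 e^{4 \omega}\right) e^{6 \omega}}{480}

Both cases combine into a single formula in |ω|:

F(ω) = \frac{\pi \left(5 e^{4 \left|{\omega}\right|} - 3\right) e^{- 10 \left|{\omega}\right|}}{480}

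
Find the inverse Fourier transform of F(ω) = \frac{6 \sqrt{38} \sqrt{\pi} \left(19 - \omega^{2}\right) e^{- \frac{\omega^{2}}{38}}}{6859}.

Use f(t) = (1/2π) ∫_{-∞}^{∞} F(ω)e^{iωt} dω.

f(t) = 6 t^{2} e^{- \frac{19 t^{2}}{2}}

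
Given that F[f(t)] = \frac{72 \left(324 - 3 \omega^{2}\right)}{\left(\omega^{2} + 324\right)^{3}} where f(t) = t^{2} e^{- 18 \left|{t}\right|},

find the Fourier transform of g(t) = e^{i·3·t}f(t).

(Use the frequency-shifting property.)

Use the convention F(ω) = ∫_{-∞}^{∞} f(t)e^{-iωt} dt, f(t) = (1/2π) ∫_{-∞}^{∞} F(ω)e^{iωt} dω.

F[g](ω) = \frac{216 \left(108 - \left(\omega - 3\right)^{2}\right)}{\left(\left(\omega - 3\right)^{2} + 324\right)^{3}}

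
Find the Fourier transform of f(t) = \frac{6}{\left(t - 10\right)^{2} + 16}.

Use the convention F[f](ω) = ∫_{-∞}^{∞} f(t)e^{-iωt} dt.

F(ω) = \frac{3 \pi e^{- 10 i \omega - 4 \left|{\omega}\right|}}{2}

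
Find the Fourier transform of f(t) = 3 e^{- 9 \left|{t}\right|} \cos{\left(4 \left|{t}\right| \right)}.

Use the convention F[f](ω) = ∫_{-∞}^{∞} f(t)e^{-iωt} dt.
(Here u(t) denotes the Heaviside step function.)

F(ω) = \frac{54 \left(\omega^{2} + 97\right)}{\omega^{4} + 130 \omega^{2} + 9409}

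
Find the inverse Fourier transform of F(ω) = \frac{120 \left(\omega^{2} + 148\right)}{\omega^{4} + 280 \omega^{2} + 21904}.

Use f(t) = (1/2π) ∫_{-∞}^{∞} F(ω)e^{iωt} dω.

f(t) = 5 e^{- 12 \left|{t}\right|} \cos{\left(2 \left|{t}\right| \right)}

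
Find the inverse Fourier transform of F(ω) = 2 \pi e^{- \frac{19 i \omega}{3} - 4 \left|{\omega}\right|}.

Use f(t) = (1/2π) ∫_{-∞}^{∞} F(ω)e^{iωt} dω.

f(t) = \frac{8}{\left(t - \frac{19}{3}\right)^{2} + 16}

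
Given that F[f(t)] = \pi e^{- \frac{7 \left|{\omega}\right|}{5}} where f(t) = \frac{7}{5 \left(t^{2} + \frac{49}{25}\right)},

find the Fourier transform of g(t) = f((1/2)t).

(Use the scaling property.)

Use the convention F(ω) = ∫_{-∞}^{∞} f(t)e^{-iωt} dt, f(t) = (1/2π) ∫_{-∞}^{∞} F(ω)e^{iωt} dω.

F[g](ω) = 2 \pi e^{- \frac{14 \left|{\omega}\right|}{5}}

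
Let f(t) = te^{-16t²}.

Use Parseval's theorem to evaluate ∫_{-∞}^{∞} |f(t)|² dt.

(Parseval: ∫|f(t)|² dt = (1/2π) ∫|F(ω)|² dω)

∫|f(t)|² dt = \frac{\sqrt{2} \sqrt{\pi}}{512}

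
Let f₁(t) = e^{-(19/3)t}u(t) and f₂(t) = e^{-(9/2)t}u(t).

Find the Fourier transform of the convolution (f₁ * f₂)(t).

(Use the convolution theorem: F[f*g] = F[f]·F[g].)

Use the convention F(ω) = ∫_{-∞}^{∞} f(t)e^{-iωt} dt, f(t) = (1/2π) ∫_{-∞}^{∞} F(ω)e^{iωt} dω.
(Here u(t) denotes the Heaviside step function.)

F[f₁*f₂](ω) = \frac{6}{- 6 \omega^{2} + 65 i \omega + 171}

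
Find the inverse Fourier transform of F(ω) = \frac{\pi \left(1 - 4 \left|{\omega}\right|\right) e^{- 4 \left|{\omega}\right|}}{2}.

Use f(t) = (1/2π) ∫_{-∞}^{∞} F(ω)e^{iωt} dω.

f(t) = \frac{4 t^{2}}{\left(t^{2} + 16\right)^{2}}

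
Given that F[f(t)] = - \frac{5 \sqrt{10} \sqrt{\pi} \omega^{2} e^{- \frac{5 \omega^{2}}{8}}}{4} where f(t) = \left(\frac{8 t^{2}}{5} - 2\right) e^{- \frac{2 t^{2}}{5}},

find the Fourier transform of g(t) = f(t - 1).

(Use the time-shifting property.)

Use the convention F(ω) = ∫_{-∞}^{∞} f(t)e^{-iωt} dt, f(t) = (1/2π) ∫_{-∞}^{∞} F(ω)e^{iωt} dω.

F[g](ω) = - \frac{5 \sqrt{10} \sqrt{\pi} \omega^{2} e^{- \omega \left(\frac{5 \omega}{8} + i\right)}}{4}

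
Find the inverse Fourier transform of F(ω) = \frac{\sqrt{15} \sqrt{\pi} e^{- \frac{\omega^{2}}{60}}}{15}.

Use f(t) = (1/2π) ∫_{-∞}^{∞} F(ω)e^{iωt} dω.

f(t) = e^{- 15 t^{2}}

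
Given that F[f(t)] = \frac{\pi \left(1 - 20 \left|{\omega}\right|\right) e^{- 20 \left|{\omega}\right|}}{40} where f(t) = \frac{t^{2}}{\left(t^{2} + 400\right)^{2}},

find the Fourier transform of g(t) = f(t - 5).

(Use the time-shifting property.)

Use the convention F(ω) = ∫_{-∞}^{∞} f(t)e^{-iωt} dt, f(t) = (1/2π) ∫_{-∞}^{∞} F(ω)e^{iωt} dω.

F[g](ω) = \frac{\pi \left(1 - 20 \left|{\omega}\right|\right) e^{- 5 i \omega - 20 \left|{\omega}\right|}}{40}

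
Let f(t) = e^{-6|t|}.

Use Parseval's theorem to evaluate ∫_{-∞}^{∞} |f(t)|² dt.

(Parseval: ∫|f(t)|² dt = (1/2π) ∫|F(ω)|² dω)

∫|f(t)|² dt = \frac{1}{6}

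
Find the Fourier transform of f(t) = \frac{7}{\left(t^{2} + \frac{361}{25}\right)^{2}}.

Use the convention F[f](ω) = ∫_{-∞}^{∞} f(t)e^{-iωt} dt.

F(ω) = \frac{175 \pi \left(19 \left|{\omega}\right| + 5\right) e^{- \frac{19 \left|{\omega}\right|}{5}}}{13718}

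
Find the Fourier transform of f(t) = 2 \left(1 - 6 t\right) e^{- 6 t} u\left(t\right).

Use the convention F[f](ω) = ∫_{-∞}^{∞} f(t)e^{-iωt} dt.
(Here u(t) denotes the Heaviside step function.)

F(ω) = \frac{2 i \omega}{- \omega^{2} + 12 i \omega + 36}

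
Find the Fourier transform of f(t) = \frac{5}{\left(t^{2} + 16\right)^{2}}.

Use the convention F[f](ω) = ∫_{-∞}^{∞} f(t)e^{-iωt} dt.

F(ω) = \frac{5 \pi \left(4 \left|{\omega}\right| + 1\right) e^{- 4 \left|{\omega}\right|}}{128}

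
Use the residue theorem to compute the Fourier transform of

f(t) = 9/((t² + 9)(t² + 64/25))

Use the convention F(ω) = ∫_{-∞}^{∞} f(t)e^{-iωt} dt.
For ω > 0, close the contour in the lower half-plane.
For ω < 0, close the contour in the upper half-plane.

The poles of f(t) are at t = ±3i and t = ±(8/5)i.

Let g(z) = f(z)e^{-iωz}; for large |z| the factor e^{-iωz} decays in the lower half-plane when ω > 0 and in the upper half-plane when ω < 0.

Case ω > 0 (lower half-plane, clockwise contour ⇒ F(ω) = -2πi·ΣRes):
  Res_{z = - 3 i} g(z) = - \frac{75 i e^{- 3 \omega}}{322}
  Res_{z = - \frac{8 i}{5}} g(z) = \frac{1125 i e^{- \frac{8 \omega}{5}}}{2576}
  F(ω) = -2πi·ΣRes = - \frac{75 \pi e^{- 3 \omega}}{161} + \frac{1125 \pi e^{- \frac{8 \omega}{5}}}{1288}

Case ω < 0 (upper half-plane, counterclockwise contour ⇒ F(ω) = +2πi·ΣRes):
  Res_{z = 3 i} g(z) = \frac{75 i e^{3 \omega}}{322}
  Res_{z = \frac{8 i}{5}} g(z) = - \frac{1125 i e^{\frac{8 \omega}{5}}}{2576}
  F(ω) = 2πi·ΣRes = \frac{75 \pi \left(15 e^{\frac{8 \omega}{5}} - 8 e^{3 \omega}\right)}{1288}

Both cases combine into a single formula in |ω|:

F(ω) = - \frac{75 \pi e^{- 3 \left|{\omega}\right|}}{161} + \frac{1125 \pi e^{- \frac{8 \left|{\omega}\right|}{5}}}{1288}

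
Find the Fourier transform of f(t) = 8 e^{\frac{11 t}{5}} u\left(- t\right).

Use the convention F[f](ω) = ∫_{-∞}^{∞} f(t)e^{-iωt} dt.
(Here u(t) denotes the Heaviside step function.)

F(ω) = - \frac{40}{5 i \omega - 11}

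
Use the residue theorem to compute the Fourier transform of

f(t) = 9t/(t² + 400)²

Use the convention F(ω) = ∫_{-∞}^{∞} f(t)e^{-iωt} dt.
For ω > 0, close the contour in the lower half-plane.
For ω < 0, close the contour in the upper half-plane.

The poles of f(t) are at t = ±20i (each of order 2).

Let g(z) = f(z)e^{-iωz}; for large |z| the factor e^{-iωz} decays in the lower half-plane when ω > 0 and in the upper half-plane when ω < 0.

Case ω > 0 (lower half-plane, clockwise contour ⇒ F(ω) = -2πi·ΣRes):
  Res_{z = - 20 i} g(z) = \frac{9 \omega e^{- 20 \omega}}{80} (pole of order 2)
  F(ω) = -2πi·ΣRes = - \frac{9 i \pi \omega e^{- 20 \omega}}{40}

Case ω < 0 (upper half-plane, counterclockwise contour ⇒ F(ω) = +2πi·ΣRes):
  Res_{z = 20 i} g(z) = - \frac{9 \omega e^{20 \omega}}{80} (pole of order 2)
  F(ω) = 2πi·ΣRes = - \frac{9 i \pi \omega e^{20 \omega}}{40}

Both cases combine into a single formula in |ω|:

F(ω) = - \frac{9 i \pi \omega e^{- 20 \left|{\omega}\right|}}{40}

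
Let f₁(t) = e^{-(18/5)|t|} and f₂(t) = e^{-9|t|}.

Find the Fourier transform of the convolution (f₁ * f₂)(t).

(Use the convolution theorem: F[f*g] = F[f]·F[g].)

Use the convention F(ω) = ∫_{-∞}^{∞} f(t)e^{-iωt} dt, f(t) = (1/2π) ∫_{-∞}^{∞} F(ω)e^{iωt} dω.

F[f₁*f₂](ω) = \frac{3240}{\left(\omega^{2} + 81\right) \left(25 \omega^{2} + 324\right)}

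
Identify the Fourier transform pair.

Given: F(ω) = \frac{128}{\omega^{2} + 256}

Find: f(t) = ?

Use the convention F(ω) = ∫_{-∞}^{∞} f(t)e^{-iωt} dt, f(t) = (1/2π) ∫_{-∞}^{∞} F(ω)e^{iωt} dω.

f(t) = 4 e^{- 16 \left|{t}\right|}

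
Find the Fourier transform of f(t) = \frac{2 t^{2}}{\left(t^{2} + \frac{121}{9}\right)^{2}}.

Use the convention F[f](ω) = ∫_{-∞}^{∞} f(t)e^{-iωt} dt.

F(ω) = \frac{\pi \left(3 - 11 \left|{\omega}\right|\right) e^{- \frac{11 \left|{\omega}\right|}{3}}}{11}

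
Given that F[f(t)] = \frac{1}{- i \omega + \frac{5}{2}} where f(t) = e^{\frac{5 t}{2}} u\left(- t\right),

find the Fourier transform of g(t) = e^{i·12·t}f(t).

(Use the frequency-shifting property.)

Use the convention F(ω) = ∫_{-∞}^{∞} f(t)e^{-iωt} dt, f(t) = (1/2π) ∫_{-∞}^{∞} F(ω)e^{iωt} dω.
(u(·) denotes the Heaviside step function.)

F[g](ω) = - \frac{2}{2 i \left(\omega - 12\right) - 5}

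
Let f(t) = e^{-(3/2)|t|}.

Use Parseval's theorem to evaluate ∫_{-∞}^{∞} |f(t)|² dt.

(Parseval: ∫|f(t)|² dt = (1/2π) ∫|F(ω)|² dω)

∫|f(t)|² dt = \frac{2}{3}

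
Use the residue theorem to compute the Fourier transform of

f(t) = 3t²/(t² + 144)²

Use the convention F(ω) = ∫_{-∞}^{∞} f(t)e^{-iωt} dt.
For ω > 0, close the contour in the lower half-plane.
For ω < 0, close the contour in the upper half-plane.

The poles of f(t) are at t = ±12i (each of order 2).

Let g(z) = f(z)e^{-iωz}; for large |z| the factor e^{-iωz} decays in the lower half-plane when ω > 0 and in the upper half-plane when ω < 0.

Case ω > 0 (lower half-plane, clockwise contour ⇒ F(ω) = -2πi·ΣRes):
  Res_{z = - 12 i} g(z) = \frac{i \left(1 - 12 \omega\right) e^{- 12 \omega}}{16} (pole of order 2)
  F(ω) = -2πi·ΣRes = \frac{\pi \left(1 - 12 \omega\right) e^{- 12 \omega}}{8}

Case ω < 0 (upper half-plane, counterclockwise contour ⇒ F(ω) = +2πi·ΣRes):
  Res_{z = 12 i} g(z) = \frac{i \left(- 12 \omega - 1\right) e^{12 \omega}}{16} (pole of order 2)
  F(ω) = 2πi·ΣRes = \frac{\pi \left(12 \omega + 1\right) e^{12 \omega}}{8}

Both cases combine into a single formula in |ω|:

F(ω) = \frac{\pi \left(1 - 12 \left|{\omega}\right|\right) e^{- 12 \left|{\omega}\right|}}{8}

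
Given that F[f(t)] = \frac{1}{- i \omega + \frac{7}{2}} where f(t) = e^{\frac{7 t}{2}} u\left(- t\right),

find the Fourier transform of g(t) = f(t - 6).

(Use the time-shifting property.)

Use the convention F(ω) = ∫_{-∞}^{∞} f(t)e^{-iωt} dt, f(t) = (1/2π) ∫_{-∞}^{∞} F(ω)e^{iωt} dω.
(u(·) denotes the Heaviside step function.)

F[g](ω) = - \frac{2 e^{- 6 i \omega}}{2 i \omega - 7}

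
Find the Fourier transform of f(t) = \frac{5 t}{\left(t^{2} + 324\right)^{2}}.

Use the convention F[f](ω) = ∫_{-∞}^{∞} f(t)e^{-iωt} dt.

F(ω) = - \frac{5 i \pi \omega e^{- 18 \left|{\omega}\right|}}{36}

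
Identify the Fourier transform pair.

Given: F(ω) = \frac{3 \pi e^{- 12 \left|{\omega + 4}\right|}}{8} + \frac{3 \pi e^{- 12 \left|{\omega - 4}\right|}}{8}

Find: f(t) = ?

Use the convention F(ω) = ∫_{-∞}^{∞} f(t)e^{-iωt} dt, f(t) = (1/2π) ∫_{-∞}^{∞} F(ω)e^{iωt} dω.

f(t) = \frac{9 \cos{\left(4 t \right)}}{t^{2} + 144}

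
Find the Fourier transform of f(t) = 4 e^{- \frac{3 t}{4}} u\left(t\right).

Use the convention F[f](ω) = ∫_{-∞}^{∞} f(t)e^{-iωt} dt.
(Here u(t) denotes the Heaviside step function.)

F(ω) = \frac{16}{4 i \omega + 3}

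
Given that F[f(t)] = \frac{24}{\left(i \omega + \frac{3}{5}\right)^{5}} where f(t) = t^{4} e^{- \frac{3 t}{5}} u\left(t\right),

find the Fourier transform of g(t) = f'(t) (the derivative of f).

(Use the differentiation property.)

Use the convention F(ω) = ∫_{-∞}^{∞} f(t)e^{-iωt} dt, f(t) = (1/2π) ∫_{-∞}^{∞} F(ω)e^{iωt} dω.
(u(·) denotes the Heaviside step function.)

F[g](ω) = \frac{75000 i \omega}{\left(5 i \omega + 3\right)^{5}}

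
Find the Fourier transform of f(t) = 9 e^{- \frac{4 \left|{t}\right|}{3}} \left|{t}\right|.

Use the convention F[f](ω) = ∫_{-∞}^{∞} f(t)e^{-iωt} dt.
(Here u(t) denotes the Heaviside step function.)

F(ω) = \frac{162 \left(16 - 9 \omega^{2}\right)}{\left(9 \omega^{2} + 16\right)^{2}}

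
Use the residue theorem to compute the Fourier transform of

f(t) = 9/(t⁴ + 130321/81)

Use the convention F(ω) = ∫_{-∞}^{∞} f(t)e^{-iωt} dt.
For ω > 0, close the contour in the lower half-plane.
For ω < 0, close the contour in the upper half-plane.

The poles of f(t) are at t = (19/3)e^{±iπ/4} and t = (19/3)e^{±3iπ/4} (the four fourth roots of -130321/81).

Let g(z) = f(z)e^{-iωz}; for large |z| the factor e^{-iωz} decays in the lower half-plane when ω > 0 and in the upper half-plane when ω < 0.

Case ω > 0 (lower half-plane, clockwise contour ⇒ F(ω) = -2πi·ΣRes):
  Res_{z = - \frac{19 \sqrt{2}}{6} - \frac{19 \sqrt{2} i}{6}} g(z) = \frac{243 \sqrt{2} i \left(1 - i\right) e^{\frac{19 \sqrt{2} \omega \left(-1 + i\right)}{6}}}{54872}
  Res_{z = \frac{19 \sqrt{2}}{6} - \frac{19 \sqrt{2} i}{6}} g(z) = \frac{243 \sqrt{2} i \left(1 + i\right) e^{- \frac{19 \sqrt{2} \omega \left(1 + i\right)}{6}}}{54872}
  F(ω) = -2πi·ΣRes = \frac{243 \sqrt{2} \pi \left(1 - i\right) \left(e^{\frac{19 \sqrt{2} i \omega}{3}} + i\right) e^{- \frac{19 \sqrt{2} \omega \left(1 + i\right)}{6}}}{27436} = \frac{243 \pi e^{- \frac{19 \sqrt{2} \omega}{6}} \sin{\left(\frac{19 \sqrt{2} \omega}{6} + \frac{\pi}{4} \right)}}{6859}

Case ω < 0 (upper half-plane, counterclockwise contour ⇒ F(ω) = +2πi·ΣRes):
  Res_{z = \frac{19 \sqrt{2}}{6} + \frac{19 \sqrt{2} i}{6}} g(z) = \frac{243 \sqrt{2} i \left(-1 + i\right) e^{\frac{19 \sqrt{2} \omega \left(1 - i\right)}{6}}}{54872}
  Res_{z = - \frac{19 \sqrt{2}}{6} + \frac{19 \sqrt{2} i}{6}} g(z) = \frac{243 \sqrt{2} \left(1 - i\right) e^{\frac{19 \sqrt{2} \omega \left(1 + i\right)}{6}}}{54872}
  F(ω) = 2πi·ΣRes = - \frac{243 \sqrt{2} i \pi \left(i \left(1 - i\right) e^{\frac{19 \sqrt{2} \omega \left(1 - i\right)}{6}} - \left(1 - i\right) e^{\frac{19 \sqrt{2} \omega \left(1 + i\right)}{6}}\right)}{27436} = \frac{243 \pi e^{\frac{19 \sqrt{2} \omega}{6}} \cos{\left(\frac{19 \sqrt{2} \omega}{6} + \frac{\pi}{4} \right)}}{6859}

Both cases combine into a single formula in |ω|:

F(ω) = \frac{243 \pi e^{- \frac{19 \sqrt{2} \left|{\omega}\right|}{6}} \sin{\left(\frac{19 \sqrt{2} \left|{\omega}\right|}{6} + \frac{\pi}{4} \right)}}{6859}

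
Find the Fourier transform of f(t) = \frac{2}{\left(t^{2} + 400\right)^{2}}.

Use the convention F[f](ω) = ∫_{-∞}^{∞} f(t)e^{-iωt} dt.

F(ω) = \frac{\pi \left(20 \left|{\omega}\right| + 1\right) e^{- 20 \left|{\omega}\right|}}{8000}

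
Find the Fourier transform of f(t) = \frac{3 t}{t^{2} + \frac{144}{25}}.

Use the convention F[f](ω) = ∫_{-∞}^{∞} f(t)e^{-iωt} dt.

F(ω) = - 3 i \pi e^{- \frac{12 \left|{\omega}\right|}{5}} \operatorname{sign}{\left(\omega \right)}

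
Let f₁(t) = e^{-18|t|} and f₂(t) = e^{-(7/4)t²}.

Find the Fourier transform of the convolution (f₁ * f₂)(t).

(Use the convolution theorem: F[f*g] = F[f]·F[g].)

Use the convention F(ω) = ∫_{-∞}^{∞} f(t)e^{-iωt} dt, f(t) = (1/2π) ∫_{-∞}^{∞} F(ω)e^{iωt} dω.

F[f₁*f₂](ω) = \frac{72 \sqrt{7} \sqrt{\pi} e^{- \frac{\omega^{2}}{7}}}{7 \left(\omega^{2} + 324\right)}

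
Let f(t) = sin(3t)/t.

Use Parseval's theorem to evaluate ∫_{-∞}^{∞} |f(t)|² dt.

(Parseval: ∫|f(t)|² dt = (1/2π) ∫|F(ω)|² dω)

∫|f(t)|² dt = 3 \pi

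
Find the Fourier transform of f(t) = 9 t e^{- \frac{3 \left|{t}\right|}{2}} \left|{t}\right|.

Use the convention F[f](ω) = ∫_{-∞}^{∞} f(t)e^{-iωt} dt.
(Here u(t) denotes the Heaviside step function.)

F(ω) = \frac{576 i \omega \left(4 \omega^{2} - 27\right)}{\left(4 \omega^{2} + 9\right)^{3}}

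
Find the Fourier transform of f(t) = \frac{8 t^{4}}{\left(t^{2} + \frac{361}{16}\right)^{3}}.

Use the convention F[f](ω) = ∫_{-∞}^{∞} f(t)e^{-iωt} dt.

F(ω) = \frac{\pi \left(361 \omega^{2} - 380 \left|{\omega}\right| + 48\right) e^{- \frac{19 \left|{\omega}\right|}{4}}}{76}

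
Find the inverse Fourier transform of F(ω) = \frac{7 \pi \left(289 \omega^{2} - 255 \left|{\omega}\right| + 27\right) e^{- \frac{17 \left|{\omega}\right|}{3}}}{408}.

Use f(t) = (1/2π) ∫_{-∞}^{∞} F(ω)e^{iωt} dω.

f(t) = \frac{7 t^{4}}{\left(t^{2} + \frac{289}{9}\right)^{3}}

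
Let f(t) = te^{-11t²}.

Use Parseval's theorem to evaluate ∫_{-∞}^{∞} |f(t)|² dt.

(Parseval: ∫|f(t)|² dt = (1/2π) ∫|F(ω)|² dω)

∫|f(t)|² dt = \frac{\sqrt{22} \sqrt{\pi}}{968}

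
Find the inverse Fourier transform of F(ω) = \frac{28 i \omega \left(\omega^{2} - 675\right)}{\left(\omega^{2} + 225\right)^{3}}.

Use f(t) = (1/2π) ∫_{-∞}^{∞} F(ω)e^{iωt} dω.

f(t) = 7 t e^{- 15 \left|{t}\right|} \left|{t}\right|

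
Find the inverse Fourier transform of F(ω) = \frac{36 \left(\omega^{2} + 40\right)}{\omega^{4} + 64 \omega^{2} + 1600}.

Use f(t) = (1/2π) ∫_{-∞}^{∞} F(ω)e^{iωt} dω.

f(t) = 3 e^{- 6 \left|{t}\right|} \cos{\left(2 \left|{t}\right| \right)}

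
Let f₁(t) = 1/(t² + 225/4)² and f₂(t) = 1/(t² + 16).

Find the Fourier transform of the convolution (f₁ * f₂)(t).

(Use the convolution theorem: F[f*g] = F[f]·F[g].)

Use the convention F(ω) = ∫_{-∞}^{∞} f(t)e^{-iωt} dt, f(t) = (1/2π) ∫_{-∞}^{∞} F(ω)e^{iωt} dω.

F[f₁*f₂](ω) = \frac{\pi^{2} \left(15 \left|{\omega}\right| + 2\right) e^{- \frac{23 \left|{\omega}\right|}{2}}}{6750}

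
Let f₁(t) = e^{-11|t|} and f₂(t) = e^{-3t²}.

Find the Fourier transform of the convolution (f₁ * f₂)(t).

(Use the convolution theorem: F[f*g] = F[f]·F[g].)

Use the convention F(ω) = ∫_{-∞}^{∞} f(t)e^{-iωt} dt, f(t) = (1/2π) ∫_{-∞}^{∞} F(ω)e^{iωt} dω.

F[f₁*f₂](ω) = \frac{22 \sqrt{3} \sqrt{\pi} e^{- \frac{\omega^{2}}{12}}}{3 \left(\omega^{2} + 121\right)}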